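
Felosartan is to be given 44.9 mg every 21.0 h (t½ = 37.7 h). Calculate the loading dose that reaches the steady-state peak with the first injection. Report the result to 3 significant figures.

140 mg

k = ln 2 / 37.7 = 0.01839 h⁻¹
Accumulation ratio R = 1 / (1 − e^(−kτ)) = 1 / (1 − e^(−0.01839×21.0)) = 1 / (1 − 0.6797) = 3.122
Loading dose = maintenance dose × R = 44.9 × 3.122 ≈ 140 mg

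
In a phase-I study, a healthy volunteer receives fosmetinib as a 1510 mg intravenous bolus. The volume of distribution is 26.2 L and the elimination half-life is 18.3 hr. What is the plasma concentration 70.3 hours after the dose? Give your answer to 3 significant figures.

4.02 µg/mL

C₀ = dose / V = 1510 / 26.2 = 57.63 µg/mL
k = ln 2 / 18.3 = 0.03788 hr⁻¹
C(t) = C₀ e^(−kt) = 57.63 × e^(−0.03788 × 70.3) = 57.63 × e^(−2.663) = 57.63 × 0.06976 ≈ 4.02 µg/mL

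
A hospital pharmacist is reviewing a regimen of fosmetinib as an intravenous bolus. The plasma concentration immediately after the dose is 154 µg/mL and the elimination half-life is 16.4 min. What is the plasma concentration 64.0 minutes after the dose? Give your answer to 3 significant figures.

k = ln 2 / 16.4 = 0.04227 min⁻¹
64.0 min is 3.902 half-lives, so C = 154 × (1/2)^3.902 = 154 × 0.06687 ≈ 10.3 µg/mL

10.3 µg/mL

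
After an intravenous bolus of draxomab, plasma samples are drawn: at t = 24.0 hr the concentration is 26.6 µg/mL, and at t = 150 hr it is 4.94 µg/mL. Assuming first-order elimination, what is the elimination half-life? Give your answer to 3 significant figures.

51.9 hours

k = ln(C₁/C₂) / (t₂ − t₁) = ln(26.6/4.94) / (150 − 24.0)
  = 1.684 / 126.0 = 0.01336 hr⁻¹
t½ = ln 2 / k = ln 2 / 0.01336 ≈ 51.9 hours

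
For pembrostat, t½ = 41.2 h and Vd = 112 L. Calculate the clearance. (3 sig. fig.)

k = ln 2 / t½ = ln 2 / 41.2 = 0.01682 h⁻¹
CL = k · V = 0.01682 × 112 ≈ 1.88 L/h

1.88 L/h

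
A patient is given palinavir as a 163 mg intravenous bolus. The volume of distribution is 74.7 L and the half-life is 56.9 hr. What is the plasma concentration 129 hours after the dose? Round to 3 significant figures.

C₀ = dose / V = 163 / 74.7 = 2.182 µg/mL
k = ln 2 / 56.9 = 0.01218 hr⁻¹
C(t) = C₀ e^(−kt) = 2.182 × e^(−0.01218 × 129) = 2.182 × e^(−1.571) = 2.182 × 0.2077 ≈ 0.453 µg/mL

0.453 µg/mL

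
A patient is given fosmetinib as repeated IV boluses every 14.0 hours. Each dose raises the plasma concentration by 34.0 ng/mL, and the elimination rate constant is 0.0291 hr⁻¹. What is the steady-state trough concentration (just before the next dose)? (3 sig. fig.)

67.6 ng/mL

Fraction remaining after one interval: e^(−kτ) = e^(−0.02910 × 14.0) = 0.6654
R = 1 / (1 − 0.6654) = 2.988
Css,max = 34.0 × 2.988 = 101.6 ng/mL
Css,min = Css,max × e^(−kτ) = 101.6 × 0.6654 ≈ 67.6 ng/mL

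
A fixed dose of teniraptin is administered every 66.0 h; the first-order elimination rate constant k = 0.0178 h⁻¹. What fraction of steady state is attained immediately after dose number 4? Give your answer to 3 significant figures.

f_n = 1 − e^(−nkτ) = 1 − e^(−4 × 0.01780 × 66.0) = 1 − e^(−4.699) = 1 − 0.009103 ≈ 0.991

0.991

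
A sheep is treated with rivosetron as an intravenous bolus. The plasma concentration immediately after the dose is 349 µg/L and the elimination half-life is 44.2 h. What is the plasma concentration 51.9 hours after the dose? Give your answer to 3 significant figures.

155 µg/L

k = ln 2 / 44.2 = 0.01568 h⁻¹
51.9 h is 1.174 half-lives, so C = 349 × (1/2)^1.174 = 349 × 0.4431 ≈ 155 µg/L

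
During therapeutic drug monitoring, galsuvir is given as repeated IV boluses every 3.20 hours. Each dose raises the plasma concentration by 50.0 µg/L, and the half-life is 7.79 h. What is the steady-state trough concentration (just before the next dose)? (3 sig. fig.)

k = ln 2 / 7.79 = 0.08898 h⁻¹
Fraction remaining after one interval: e^(−kτ) = e^(−0.08898 × 3.20) = 0.7522
R = 1 / (1 − 0.7522) = 4.036
Css,max = 50.0 × 4.036 = 201.8 µg/L
Css,min = Css,max × e^(−kτ) = 201.8 × 0.7522 ≈ 152 µg/L

152 µg/L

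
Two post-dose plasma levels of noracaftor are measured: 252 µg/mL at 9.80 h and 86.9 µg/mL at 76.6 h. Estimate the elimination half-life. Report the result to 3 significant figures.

k = ln(C₁/C₂) / (t₂ − t₁) = ln(252/86.9) / (76.6 − 9.80)
  = 1.065 / 66.80 = 0.01594 h⁻¹
t½ = ln 2 / k = ln 2 / 0.01594 ≈ 43.5 hours

43.5 hours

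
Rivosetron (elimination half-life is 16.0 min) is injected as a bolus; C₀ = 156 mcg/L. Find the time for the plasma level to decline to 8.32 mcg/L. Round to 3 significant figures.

k = ln 2 / 16.0 = 0.04332 min⁻¹
C(t) = C₀ e^(−kt)  ⇒  t = ln(C₀/C) / k
t = ln(156/8.32) / 0.04332 = 2.931 / 0.04332 ≈ 67.7 minutes

67.7 minutes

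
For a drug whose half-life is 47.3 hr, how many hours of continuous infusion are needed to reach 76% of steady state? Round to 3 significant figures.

k = ln 2 / 47.3 = 0.01465 hr⁻¹
f = 1 − e^(−kt)  ⇒  t = −ln(1 − f) / k
t = −ln(1 − 0.76) / 0.01465 = 1.427 / 0.01465 ≈ 97.4 hours

97.4 hours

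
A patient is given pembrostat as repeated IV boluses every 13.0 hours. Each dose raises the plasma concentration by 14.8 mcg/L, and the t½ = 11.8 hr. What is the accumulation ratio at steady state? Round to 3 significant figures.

1.87

k = ln 2 / 11.8 = 0.05874 hr⁻¹
Fraction remaining after one interval: e^(−kτ) = e^(−0.05874 × 13.0) = 0.4660
R = 1 / (1 − 0.4660) = 1 / 0.5340 ≈ 1.87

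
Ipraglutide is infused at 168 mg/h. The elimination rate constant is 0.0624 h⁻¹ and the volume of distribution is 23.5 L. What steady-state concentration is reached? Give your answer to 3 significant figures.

CL = k · V = 0.0624 × 23.5 = 1.466 L/h
Css = rate / CL = 168 / 1.466 ≈ 115 µg/mL

115 µg/mL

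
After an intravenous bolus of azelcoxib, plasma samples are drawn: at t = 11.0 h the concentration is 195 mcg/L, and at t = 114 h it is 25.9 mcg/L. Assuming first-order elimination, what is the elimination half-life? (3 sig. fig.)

k = ln(C₁/C₂) / (t₂ − t₁) = ln(195/25.9) / (114 − 11.0)
  = 2.019 / 103.0 = 0.01960 h⁻¹
t½ = ln 2 / k = ln 2 / 0.01960 ≈ 35.4 hours

35.4 hours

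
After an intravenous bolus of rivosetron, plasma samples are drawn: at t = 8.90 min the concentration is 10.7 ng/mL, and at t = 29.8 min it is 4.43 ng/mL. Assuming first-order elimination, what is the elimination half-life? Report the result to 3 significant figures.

k = ln(C₁/C₂) / (t₂ − t₁) = ln(10.7/4.43) / (29.8 − 8.90)
  = 0.8818 / 20.90 = 0.04219 min⁻¹
t½ = ln 2 / k = ln 2 / 0.04219 ≈ 16.4 minutes

16.4 minutes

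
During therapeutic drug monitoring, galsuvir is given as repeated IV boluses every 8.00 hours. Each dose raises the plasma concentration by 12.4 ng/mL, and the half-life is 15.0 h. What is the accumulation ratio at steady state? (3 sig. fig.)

3.24

k = ln 2 / 15.0 = 0.04621 h⁻¹
Fraction remaining after one interval: e^(−kτ) = e^(−0.04621 × 8.00) = 0.6910
R = 1 / (1 − 0.6910) = 1 / 0.3090 ≈ 3.24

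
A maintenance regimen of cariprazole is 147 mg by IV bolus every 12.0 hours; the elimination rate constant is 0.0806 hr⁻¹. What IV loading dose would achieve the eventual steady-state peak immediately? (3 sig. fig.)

Accumulation ratio R = 1 / (1 − e^(−kτ)) = 1 / (1 − e^(−0.08060×12.0)) = 1 / (1 − 0.3801) = 1.613
Loading dose = maintenance dose × R = 147 × 1.613 ≈ 237 mg

237 mg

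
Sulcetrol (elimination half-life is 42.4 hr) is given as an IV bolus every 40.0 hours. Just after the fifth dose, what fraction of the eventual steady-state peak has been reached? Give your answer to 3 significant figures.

0.962

k = ln 2 / 42.4 = 0.01635 hr⁻¹
f_n = 1 − e^(−nkτ) = 1 − e^(−5 × 0.01635 × 40.0) = 1 − e^(−3.270) = 1 − 0.03802 ≈ 0.962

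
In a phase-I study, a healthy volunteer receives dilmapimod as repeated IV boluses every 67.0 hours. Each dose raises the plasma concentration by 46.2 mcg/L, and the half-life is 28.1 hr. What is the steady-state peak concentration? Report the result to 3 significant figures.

k = ln 2 / 28.1 = 0.02467 hr⁻¹
Fraction remaining after one interval: e^(−kτ) = e^(−0.02467 × 67.0) = 0.1915
R = 1 / (1 − 0.1915) = 1.237
Css,max = 46.2 × 1.237 ≈ 57.1 mcg/L

57.1 mcg/L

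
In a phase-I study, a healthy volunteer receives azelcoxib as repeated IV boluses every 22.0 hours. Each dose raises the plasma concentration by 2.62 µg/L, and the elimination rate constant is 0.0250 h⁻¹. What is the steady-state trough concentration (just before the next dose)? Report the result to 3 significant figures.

Fraction remaining after one interval: e^(−kτ) = e^(−0.02500 × 22.0) = 0.5769
R = 1 / (1 − 0.5769) = 2.364
Css,max = 2.62 × 2.364 = 6.193 µg/L
Css,min = Css,max × e^(−kτ) = 6.193 × 0.5769 ≈ 3.57 µg/L

3.57 µg/L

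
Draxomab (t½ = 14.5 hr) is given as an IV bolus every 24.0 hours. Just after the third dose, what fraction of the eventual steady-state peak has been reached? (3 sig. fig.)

k = ln 2 / 14.5 = 0.04780 hr⁻¹
f_n = 1 − e^(−nkτ) = 1 − e^(−3 × 0.04780 × 24.0) = 1 − e^(−3.442) = 1 − 0.03201 ≈ 0.968

0.968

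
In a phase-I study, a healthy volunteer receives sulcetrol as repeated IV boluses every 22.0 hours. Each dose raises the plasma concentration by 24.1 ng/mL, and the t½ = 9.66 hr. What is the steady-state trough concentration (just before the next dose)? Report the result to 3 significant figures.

6.26 ng/mL

k = ln 2 / 9.66 = 0.07175 hr⁻¹
Fraction remaining after one interval: e^(−kτ) = e^(−0.07175 × 22.0) = 0.2063
R = 1 / (1 − 0.2063) = 1.260
Css,max = 24.1 × 1.260 = 30.36 ng/mL
Css,min = Css,max × e^(−kτ) = 30.36 × 0.2063 ≈ 6.26 ng/mL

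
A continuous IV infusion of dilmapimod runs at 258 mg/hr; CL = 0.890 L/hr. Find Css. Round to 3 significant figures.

Css = infusion rate / CL = 258 / 0.890 ≈ 290 µg/mL

290 µg/mL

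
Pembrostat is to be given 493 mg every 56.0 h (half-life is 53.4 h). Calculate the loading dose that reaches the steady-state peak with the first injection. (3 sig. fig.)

k = ln 2 / 53.4 = 0.01298 h⁻¹
Accumulation ratio R = 1 / (1 − e^(−kτ)) = 1 / (1 − e^(−0.01298×56.0)) = 1 / (1 − 0.4834) = 1.936
Loading dose = maintenance dose × R = 493 × 1.936 ≈ 954 mg

954 mg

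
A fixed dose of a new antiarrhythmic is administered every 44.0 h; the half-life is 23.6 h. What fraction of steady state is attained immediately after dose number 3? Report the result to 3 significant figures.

0.979

k = ln 2 / 23.6 = 0.02937 h⁻¹
f_n = 1 − e^(−nkτ) = 1 − e^(−3 × 0.02937 × 44.0) = 1 − e^(−3.877) = 1 − 0.02071 ≈ 0.979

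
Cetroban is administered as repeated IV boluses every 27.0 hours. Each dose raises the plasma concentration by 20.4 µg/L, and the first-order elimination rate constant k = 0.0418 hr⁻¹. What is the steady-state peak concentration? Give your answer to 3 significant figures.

30.2 µg/L

Fraction remaining after one interval: e^(−kτ) = e^(−0.04180 × 27.0) = 0.3235
R = 1 / (1 − 0.3235) = 1.478
Css,max = 20.4 × 1.478 ≈ 30.2 µg/L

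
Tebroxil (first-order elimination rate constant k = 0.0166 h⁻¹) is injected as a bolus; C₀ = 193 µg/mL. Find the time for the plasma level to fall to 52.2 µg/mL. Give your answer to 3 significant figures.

78.8 hours

C(t) = C₀ e^(−kt)  ⇒  t = ln(C₀/C) / k
t = ln(193/52.2) / 0.01660 = 1.308 / 0.01660 ≈ 78.8 hours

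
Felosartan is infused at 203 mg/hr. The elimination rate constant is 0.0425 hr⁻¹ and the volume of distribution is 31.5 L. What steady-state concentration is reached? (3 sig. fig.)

CL = k · V = 0.0425 × 31.5 = 1.339 L/hr
Css = rate / CL = 203 / 1.339 ≈ 152 µg/mL

152 µg/mL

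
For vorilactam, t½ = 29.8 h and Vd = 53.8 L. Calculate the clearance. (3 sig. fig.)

k = ln 2 / t½ = ln 2 / 29.8 = 0.02326 h⁻¹
CL = k · V = 0.02326 × 53.8 ≈ 1.25 L/h

1.25 L/h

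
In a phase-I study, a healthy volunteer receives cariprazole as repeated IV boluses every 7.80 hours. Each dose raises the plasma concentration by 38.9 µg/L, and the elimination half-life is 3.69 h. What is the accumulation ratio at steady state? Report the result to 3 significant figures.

k = ln 2 / 3.69 = 0.1878 h⁻¹
Fraction remaining after one interval: e^(−kτ) = e^(−0.1878 × 7.80) = 0.2310
R = 1 / (1 − 0.2310) = 1 / 0.7690 ≈ 1.30

1.30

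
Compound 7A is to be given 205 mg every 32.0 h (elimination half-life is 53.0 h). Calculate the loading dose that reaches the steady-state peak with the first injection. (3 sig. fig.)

k = ln 2 / 53.0 = 0.01308 h⁻¹
Accumulation ratio R = 1 / (1 − e^(−kτ)) = 1 / (1 − e^(−0.01308×32.0)) = 1 / (1 − 0.6580) = 2.924
Loading dose = maintenance dose × R = 205 × 2.924 ≈ 599 mg

599 mg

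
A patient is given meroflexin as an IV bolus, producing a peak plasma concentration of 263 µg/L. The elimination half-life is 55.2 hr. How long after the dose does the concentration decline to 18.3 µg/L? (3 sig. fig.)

212 hours

k = ln 2 / 55.2 = 0.01256 hr⁻¹
C(t) = C₀ e^(−kt)  ⇒  t = ln(C₀/C) / k
t = ln(263/18.3) / 0.01256 = 2.665 / 0.01256 ≈ 212 hours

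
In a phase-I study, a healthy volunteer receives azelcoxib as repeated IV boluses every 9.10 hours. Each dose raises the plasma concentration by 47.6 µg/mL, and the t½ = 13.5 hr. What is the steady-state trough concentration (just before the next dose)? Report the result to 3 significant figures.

79.9 µg/mL

k = ln 2 / 13.5 = 0.05134 hr⁻¹
Fraction remaining after one interval: e^(−kτ) = e^(−0.05134 × 9.10) = 0.6267
R = 1 / (1 − 0.6267) = 2.679
Css,max = 47.6 × 2.679 = 127.5 µg/mL
Css,min = Css,max × e^(−kτ) = 127.5 × 0.6267 ≈ 79.9 µg/mL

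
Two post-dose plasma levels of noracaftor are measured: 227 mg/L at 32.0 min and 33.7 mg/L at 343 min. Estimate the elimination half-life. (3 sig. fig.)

k = ln(C₁/C₂) / (t₂ − t₁) = ln(227/33.7) / (343 − 32.0)
  = 1.907 / 311.0 = 0.006133 min⁻¹
t½ = ln 2 / k = ln 2 / 0.006133 ≈ 113 minutes

113 minutes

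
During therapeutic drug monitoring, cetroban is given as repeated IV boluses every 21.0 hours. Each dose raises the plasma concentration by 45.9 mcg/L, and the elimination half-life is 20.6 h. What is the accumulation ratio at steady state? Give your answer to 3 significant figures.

1.97

k = ln 2 / 20.6 = 0.03365 h⁻¹
Fraction remaining after one interval: e^(−kτ) = e^(−0.03365 × 21.0) = 0.4933
R = 1 / (1 − 0.4933) = 1 / 0.5067 ≈ 1.97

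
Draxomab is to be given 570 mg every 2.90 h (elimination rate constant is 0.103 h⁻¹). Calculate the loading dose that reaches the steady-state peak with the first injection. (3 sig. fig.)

2210 mg

Accumulation ratio R = 1 / (1 − e^(−kτ)) = 1 / (1 − e^(−0.1030×2.90)) = 1 / (1 − 0.7418) = 3.873
Loading dose = maintenance dose × R = 570 × 3.873 ≈ 2210 mg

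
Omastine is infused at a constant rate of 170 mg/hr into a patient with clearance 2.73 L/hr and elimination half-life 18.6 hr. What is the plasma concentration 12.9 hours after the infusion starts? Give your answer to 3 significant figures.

Css = rate / CL = 170 / 2.73 = 62.27 mg/L
k = ln 2 / 18.6 = 0.03727 hr⁻¹
C(t) = Css (1 − e^(−kt)) = 62.27 × (1 − e^(−0.4807)) = 62.27 × 0.3817 ≈ 23.8 mg/L

23.8 mg/L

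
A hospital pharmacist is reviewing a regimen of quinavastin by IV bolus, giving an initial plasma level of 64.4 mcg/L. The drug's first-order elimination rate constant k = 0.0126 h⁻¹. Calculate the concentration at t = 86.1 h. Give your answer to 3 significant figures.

C(t) = C₀ e^(−kt) = 64.4 × e^(−0.01260 × 86.1) = 64.4 × e^(−1.085) = 64.4 × 0.3379 ≈ 21.8 mcg/L

21.8 mcg/L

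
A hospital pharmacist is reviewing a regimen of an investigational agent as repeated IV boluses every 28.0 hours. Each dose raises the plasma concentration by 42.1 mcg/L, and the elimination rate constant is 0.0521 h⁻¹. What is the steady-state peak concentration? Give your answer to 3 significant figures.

Fraction remaining after one interval: e^(−kτ) = e^(−0.05210 × 28.0) = 0.2325
R = 1 / (1 − 0.2325) = 1.303
Css,max = 42.1 × 1.303 ≈ 54.9 mcg/L

54.9 mcg/L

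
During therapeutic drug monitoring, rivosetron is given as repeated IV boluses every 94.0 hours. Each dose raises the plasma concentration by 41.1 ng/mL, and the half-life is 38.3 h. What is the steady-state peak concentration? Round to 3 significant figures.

k = ln 2 / 38.3 = 0.01810 h⁻¹
Fraction remaining after one interval: e^(−kτ) = e^(−0.01810 × 94.0) = 0.1825
R = 1 / (1 − 0.1825) = 1.223
Css,max = 41.1 × 1.223 ≈ 50.3 ng/mL

50.3 ng/mL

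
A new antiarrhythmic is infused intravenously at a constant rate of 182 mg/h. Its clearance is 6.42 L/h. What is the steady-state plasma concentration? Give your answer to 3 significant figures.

Css = infusion rate / CL = 182 / 6.42 ≈ 28.3 µg/mL

28.3 µg/mL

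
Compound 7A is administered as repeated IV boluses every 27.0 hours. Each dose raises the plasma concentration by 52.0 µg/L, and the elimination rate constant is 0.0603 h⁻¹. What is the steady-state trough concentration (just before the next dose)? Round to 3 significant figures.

12.7 µg/L

Fraction remaining after one interval: e^(−kτ) = e^(−0.06030 × 27.0) = 0.1963
R = 1 / (1 − 0.1963) = 1.244
Css,max = 52.0 × 1.244 = 64.70 µg/L
Css,min = Css,max × e^(−kτ) = 64.70 × 0.1963 ≈ 12.7 µg/L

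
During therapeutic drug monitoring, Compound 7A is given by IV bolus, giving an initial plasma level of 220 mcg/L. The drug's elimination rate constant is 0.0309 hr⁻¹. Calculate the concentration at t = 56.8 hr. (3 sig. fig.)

C(t) = C₀ e^(−kt) = 220 × e^(−0.03090 × 56.8) = 220 × e^(−1.755) = 220 × 0.1729 ≈ 38.0 mcg/L

38.0 mcg/L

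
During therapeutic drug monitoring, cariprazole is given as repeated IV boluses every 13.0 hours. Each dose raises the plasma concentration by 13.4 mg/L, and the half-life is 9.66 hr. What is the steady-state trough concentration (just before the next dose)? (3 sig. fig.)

8.69 mg/L

k = ln 2 / 9.66 = 0.07175 hr⁻¹
Fraction remaining after one interval: e^(−kτ) = e^(−0.07175 × 13.0) = 0.3934
R = 1 / (1 − 0.3934) = 1.649
Css,max = 13.4 × 1.649 = 22.09 mg/L
Css,min = Css,max × e^(−kτ) = 22.09 × 0.3934 ≈ 8.69 mg/L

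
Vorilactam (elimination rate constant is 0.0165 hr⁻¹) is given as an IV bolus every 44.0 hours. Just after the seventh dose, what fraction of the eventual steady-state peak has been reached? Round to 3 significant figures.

0.994

f_n = 1 − e^(−nkτ) = 1 − e^(−7 × 0.01650 × 44.0) = 1 − e^(−5.082) = 1 − 0.006207 ≈ 0.994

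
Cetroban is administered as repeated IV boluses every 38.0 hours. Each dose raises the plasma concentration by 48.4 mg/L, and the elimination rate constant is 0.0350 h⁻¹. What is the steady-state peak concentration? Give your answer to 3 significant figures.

Fraction remaining after one interval: e^(−kτ) = e^(−0.03500 × 38.0) = 0.2645
R = 1 / (1 − 0.2645) = 1.360
Css,max = 48.4 × 1.360 ≈ 65.8 mg/L

65.8 mg/L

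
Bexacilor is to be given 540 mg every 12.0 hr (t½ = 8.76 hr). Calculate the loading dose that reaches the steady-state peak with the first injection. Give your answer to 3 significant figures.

k = ln 2 / 8.76 = 0.07913 hr⁻¹
Accumulation ratio R = 1 / (1 − e^(−kτ)) = 1 / (1 − e^(−0.07913×12.0)) = 1 / (1 − 0.3869) = 1.631
Loading dose = maintenance dose × R = 540 × 1.631 ≈ 881 mg

881 mg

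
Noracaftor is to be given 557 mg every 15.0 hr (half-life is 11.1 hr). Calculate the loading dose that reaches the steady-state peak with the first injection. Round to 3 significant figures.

916 mg

k = ln 2 / 11.1 = 0.06245 hr⁻¹
Accumulation ratio R = 1 / (1 − e^(−kτ)) = 1 / (1 − e^(−0.06245×15.0)) = 1 / (1 − 0.3919) = 1.645
Loading dose = maintenance dose × R = 557 × 1.645 ≈ 916 mg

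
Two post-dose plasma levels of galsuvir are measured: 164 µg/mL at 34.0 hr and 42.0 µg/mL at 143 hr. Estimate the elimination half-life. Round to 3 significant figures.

55.5 hours

k = ln(C₁/C₂) / (t₂ − t₁) = ln(164/42.0) / (143 − 34.0)
  = 1.362 / 109.0 = 0.01250 hr⁻¹
t½ = ln 2 / k = ln 2 / 0.01250 ≈ 55.5 hours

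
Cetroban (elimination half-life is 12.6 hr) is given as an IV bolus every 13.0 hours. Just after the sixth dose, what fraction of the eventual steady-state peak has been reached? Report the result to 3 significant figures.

0.986

k = ln 2 / 12.6 = 0.05501 hr⁻¹
f_n = 1 − e^(−nkτ) = 1 − e^(−6 × 0.05501 × 13.0) = 1 − e^(−4.291) = 1 − 0.01369 ≈ 0.986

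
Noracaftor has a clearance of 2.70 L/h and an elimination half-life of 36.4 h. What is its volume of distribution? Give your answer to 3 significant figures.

k = ln 2 / t½ = ln 2 / 36.4 = 0.01904 h⁻¹
V = CL / k = 2.70 / 0.01904 ≈ 142 L

142 L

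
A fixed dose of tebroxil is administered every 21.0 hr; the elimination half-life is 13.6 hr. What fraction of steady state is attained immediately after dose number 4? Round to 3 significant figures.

0.986

k = ln 2 / 13.6 = 0.05097 hr⁻¹
f_n = 1 − e^(−nkτ) = 1 − e^(−4 × 0.05097 × 21.0) = 1 − e^(−4.281) = 1 − 0.01383 ≈ 0.986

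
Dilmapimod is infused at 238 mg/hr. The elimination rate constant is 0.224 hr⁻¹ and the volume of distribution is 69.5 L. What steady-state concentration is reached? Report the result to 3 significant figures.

15.3 µg/mL

CL = k · V = 0.224 × 69.5 = 15.57 L/hr
Css = rate / CL = 238 / 15.57 ≈ 15.3 µg/mL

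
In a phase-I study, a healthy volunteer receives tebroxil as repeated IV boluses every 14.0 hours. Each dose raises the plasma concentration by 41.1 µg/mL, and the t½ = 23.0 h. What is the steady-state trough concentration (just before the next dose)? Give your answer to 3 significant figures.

78.3 µg/mL

k = ln 2 / 23.0 = 0.03014 h⁻¹
Fraction remaining after one interval: e^(−kτ) = e^(−0.03014 × 14.0) = 0.6558
R = 1 / (1 − 0.6558) = 2.905
Css,max = 41.1 × 2.905 = 119.4 µg/mL
Css,min = Css,max × e^(−kτ) = 119.4 × 0.6558 ≈ 78.3 µg/mL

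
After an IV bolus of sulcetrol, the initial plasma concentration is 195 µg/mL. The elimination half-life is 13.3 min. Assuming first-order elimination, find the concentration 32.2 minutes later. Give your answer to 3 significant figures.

36.4 µg/mL

k = ln 2 / 13.3 = 0.05212 min⁻¹
C(t) = C₀ e^(−kt) = 195 × e^(−0.05212 × 32.2) = 195 × e^(−1.678) = 195 × 0.1867 ≈ 36.4 µg/mL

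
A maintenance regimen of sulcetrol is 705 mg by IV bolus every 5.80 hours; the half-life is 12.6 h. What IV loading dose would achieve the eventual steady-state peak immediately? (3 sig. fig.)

k = ln 2 / 12.6 = 0.05501 h⁻¹
Accumulation ratio R = 1 / (1 − e^(−kτ)) = 1 / (1 − e^(−0.05501×5.80)) = 1 / (1 − 0.7268) = 3.661
Loading dose = maintenance dose × R = 705 × 3.661 ≈ 2580 mg

2580 mg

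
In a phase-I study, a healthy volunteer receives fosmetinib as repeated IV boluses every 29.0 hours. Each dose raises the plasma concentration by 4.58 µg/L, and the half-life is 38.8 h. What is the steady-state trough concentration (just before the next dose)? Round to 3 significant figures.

6.75 µg/L

k = ln 2 / 38.8 = 0.01786 h⁻¹
Fraction remaining after one interval: e^(−kτ) = e^(−0.01786 × 29.0) = 0.5957
R = 1 / (1 − 0.5957) = 2.473
Css,max = 4.58 × 2.473 = 11.33 µg/L
Css,min = Css,max × e^(−kτ) = 11.33 × 0.5957 ≈ 6.75 µg/L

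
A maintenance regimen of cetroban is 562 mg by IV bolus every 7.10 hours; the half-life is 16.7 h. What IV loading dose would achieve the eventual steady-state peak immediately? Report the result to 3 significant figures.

2200 mg

k = ln 2 / 16.7 = 0.04151 h⁻¹
Accumulation ratio R = 1 / (1 − e^(−kτ)) = 1 / (1 − e^(−0.04151×7.10)) = 1 / (1 − 0.7448) = 3.918
Loading dose = maintenance dose × R = 562 × 3.918 ≈ 2200 mg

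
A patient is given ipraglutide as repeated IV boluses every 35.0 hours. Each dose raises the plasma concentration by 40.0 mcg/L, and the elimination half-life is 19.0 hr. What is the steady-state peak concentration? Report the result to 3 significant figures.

k = ln 2 / 19.0 = 0.03648 hr⁻¹
Fraction remaining after one interval: e^(−kτ) = e^(−0.03648 × 35.0) = 0.2789
R = 1 / (1 − 0.2789) = 1.387
Css,max = 40.0 × 1.387 ≈ 55.5 mcg/L

55.5 mcg/L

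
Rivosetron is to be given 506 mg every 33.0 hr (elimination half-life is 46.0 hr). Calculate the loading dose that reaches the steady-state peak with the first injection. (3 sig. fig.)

1290 mg

k = ln 2 / 46.0 = 0.01507 hr⁻¹
Accumulation ratio R = 1 / (1 − e^(−kτ)) = 1 / (1 − e^(−0.01507×33.0)) = 1 / (1 − 0.6082) = 2.552
Loading dose = maintenance dose × R = 506 × 2.552 ≈ 1290 mg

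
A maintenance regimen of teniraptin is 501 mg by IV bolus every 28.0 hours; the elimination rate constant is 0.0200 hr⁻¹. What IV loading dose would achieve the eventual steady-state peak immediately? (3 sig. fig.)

1170 mg

Accumulation ratio R = 1 / (1 − e^(−kτ)) = 1 / (1 − e^(−0.02000×28.0)) = 1 / (1 − 0.5712) = 2.332
Loading dose = maintenance dose × R = 501 × 2.332 ≈ 1170 mg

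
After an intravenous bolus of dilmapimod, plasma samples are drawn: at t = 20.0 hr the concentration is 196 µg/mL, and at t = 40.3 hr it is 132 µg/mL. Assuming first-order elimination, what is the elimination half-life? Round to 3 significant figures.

35.6 hours

k = ln(C₁/C₂) / (t₂ − t₁) = ln(196/132) / (40.3 − 20.0)
  = 0.3953 / 20.30 = 0.01947 hr⁻¹
t½ = ln 2 / k = ln 2 / 0.01947 ≈ 35.6 hours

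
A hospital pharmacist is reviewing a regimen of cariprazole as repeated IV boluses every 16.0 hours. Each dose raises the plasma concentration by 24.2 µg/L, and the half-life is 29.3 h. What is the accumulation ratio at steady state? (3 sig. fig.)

3.17

k = ln 2 / 29.3 = 0.02366 h⁻¹
Fraction remaining after one interval: e^(−kτ) = e^(−0.02366 × 16.0) = 0.6849
R = 1 / (1 − 0.6849) = 1 / 0.3151 ≈ 3.17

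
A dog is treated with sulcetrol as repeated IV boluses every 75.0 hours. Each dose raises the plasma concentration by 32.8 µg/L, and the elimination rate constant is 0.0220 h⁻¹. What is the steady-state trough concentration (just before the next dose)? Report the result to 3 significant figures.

7.80 µg/L

Fraction remaining after one interval: e^(−kτ) = e^(−0.02200 × 75.0) = 0.1920
R = 1 / (1 − 0.1920) = 1.238
Css,max = 32.8 × 1.238 = 40.60 µg/L
Css,min = Css,max × e^(−kτ) = 40.60 × 0.1920 ≈ 7.80 µg/L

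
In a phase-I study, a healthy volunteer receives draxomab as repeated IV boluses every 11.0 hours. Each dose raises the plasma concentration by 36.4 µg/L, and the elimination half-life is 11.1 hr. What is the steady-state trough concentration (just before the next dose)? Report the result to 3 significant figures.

k = ln 2 / 11.1 = 0.06245 hr⁻¹
Fraction remaining after one interval: e^(−kτ) = e^(−0.06245 × 11.0) = 0.5031
R = 1 / (1 − 0.5031) = 2.013
Css,max = 36.4 × 2.013 = 73.26 µg/L
Css,min = Css,max × e^(−kτ) = 73.26 × 0.5031 ≈ 36.9 µg/L

36.9 µg/L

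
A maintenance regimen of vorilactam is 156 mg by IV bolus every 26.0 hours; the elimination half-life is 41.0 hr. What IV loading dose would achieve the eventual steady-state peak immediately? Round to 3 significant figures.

439 mg

k = ln 2 / 41.0 = 0.01691 hr⁻¹
Accumulation ratio R = 1 / (1 − e^(−kτ)) = 1 / (1 − e^(−0.01691×26.0)) = 1 / (1 − 0.6443) = 2.812
Loading dose = maintenance dose × R = 156 × 2.812 ≈ 439 mg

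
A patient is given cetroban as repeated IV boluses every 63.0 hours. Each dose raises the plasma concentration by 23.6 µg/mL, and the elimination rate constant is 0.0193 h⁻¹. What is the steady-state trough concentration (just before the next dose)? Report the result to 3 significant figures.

Fraction remaining after one interval: e^(−kτ) = e^(−0.01930 × 63.0) = 0.2964
R = 1 / (1 − 0.2964) = 1.421
Css,max = 23.6 × 1.421 = 33.54 µg/mL
Css,min = Css,max × e^(−kτ) = 33.54 × 0.2964 ≈ 9.94 µg/mL

9.94 µg/mL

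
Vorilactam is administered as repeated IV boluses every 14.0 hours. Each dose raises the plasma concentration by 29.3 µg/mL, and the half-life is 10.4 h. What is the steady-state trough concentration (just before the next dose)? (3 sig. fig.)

19.0 µg/mL

k = ln 2 / 10.4 = 0.06665 h⁻¹
Fraction remaining after one interval: e^(−kτ) = e^(−0.06665 × 14.0) = 0.3933
R = 1 / (1 − 0.3933) = 1.648
Css,max = 29.3 × 1.648 = 48.30 µg/mL
Css,min = Css,max × e^(−kτ) = 48.30 × 0.3933 ≈ 19.0 µg/mL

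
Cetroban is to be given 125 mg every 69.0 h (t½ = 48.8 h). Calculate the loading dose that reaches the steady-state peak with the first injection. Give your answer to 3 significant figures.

200 mg

k = ln 2 / 48.8 = 0.01420 h⁻¹
Accumulation ratio R = 1 / (1 − e^(−kτ)) = 1 / (1 − e^(−0.01420×69.0)) = 1 / (1 − 0.3753) = 1.601
Loading dose = maintenance dose × R = 125 × 1.601 ≈ 200 mg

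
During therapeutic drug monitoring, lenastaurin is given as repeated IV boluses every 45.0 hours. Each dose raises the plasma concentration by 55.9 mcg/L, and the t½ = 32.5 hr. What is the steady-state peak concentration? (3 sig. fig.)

90.6 mcg/L

k = ln 2 / 32.5 = 0.02133 hr⁻¹
Fraction remaining after one interval: e^(−kτ) = e^(−0.02133 × 45.0) = 0.3830
R = 1 / (1 − 0.3830) = 1.621
Css,max = 55.9 × 1.621 ≈ 90.6 mcg/L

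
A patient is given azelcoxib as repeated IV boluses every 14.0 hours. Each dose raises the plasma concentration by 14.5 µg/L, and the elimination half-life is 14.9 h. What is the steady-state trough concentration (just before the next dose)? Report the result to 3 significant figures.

15.8 µg/L

k = ln 2 / 14.9 = 0.04652 h⁻¹
Fraction remaining after one interval: e^(−kτ) = e^(−0.04652 × 14.0) = 0.5214
R = 1 / (1 − 0.5214) = 2.089
Css,max = 14.5 × 2.089 = 30.30 µg/L
Css,min = Css,max × e^(−kτ) = 30.30 × 0.5214 ≈ 15.8 µg/L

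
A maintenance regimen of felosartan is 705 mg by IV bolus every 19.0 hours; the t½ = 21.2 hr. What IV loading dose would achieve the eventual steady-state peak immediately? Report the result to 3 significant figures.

1520 mg

k = ln 2 / 21.2 = 0.03270 hr⁻¹
Accumulation ratio R = 1 / (1 − e^(−kτ)) = 1 / (1 − e^(−0.03270×19.0)) = 1 / (1 − 0.5373) = 2.161
Loading dose = maintenance dose × R = 705 × 2.161 ≈ 1520 mg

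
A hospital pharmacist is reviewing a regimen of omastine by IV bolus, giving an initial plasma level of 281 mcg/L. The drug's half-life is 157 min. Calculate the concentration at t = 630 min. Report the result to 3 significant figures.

17.4 mcg/L

k = ln 2 / 157 = 0.004415 min⁻¹
630 min is 4.013 half-lives, so C = 281 × (1/2)^4.013 = 281 × 0.06195 ≈ 17.4 mcg/L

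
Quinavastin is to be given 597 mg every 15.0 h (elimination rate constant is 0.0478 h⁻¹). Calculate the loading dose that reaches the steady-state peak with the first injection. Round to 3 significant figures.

Accumulation ratio R = 1 / (1 − e^(−kτ)) = 1 / (1 − e^(−0.04780×15.0)) = 1 / (1 − 0.4882) = 1.954
Loading dose = maintenance dose × R = 597 × 1.954 ≈ 1170 mg

1170 mg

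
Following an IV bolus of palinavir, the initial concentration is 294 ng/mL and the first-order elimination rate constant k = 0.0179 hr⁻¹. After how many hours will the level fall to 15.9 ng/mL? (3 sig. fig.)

163 hours

C(t) = C₀ e^(−kt)  ⇒  t = ln(C₀/C) / k
t = ln(294/15.9) / 0.01790 = 2.917 / 0.01790 ≈ 163 hours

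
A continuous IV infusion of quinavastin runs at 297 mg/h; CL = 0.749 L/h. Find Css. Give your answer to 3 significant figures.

397 µg/mL

Css = infusion rate / CL = 297 / 0.749 ≈ 397 µg/mL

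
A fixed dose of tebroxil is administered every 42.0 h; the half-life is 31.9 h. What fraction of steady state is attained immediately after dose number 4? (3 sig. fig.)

0.974

k = ln 2 / 31.9 = 0.02173 h⁻¹
f_n = 1 − e^(−nkτ) = 1 − e^(−4 × 0.02173 × 42.0) = 1 − e^(−3.650) = 1 − 0.02598 ≈ 0.974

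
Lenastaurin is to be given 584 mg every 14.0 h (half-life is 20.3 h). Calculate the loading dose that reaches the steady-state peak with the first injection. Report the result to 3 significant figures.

k = ln 2 / 20.3 = 0.03415 h⁻¹
Accumulation ratio R = 1 / (1 − e^(−kτ)) = 1 / (1 − e^(−0.03415×14.0)) = 1 / (1 − 0.6200) = 2.632
Loading dose = maintenance dose × R = 584 × 2.632 ≈ 1540 mg

1540 mg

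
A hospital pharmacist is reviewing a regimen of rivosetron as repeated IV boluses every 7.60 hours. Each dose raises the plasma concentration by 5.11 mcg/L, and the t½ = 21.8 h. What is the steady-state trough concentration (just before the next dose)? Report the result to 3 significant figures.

18.7 mcg/L

k = ln 2 / 21.8 = 0.03180 h⁻¹
Fraction remaining after one interval: e^(−kτ) = e^(−0.03180 × 7.60) = 0.7853
R = 1 / (1 − 0.7853) = 4.658
Css,max = 5.11 × 4.658 = 23.80 mcg/L
Css,min = Css,max × e^(−kτ) = 23.80 × 0.7853 ≈ 18.7 mcg/L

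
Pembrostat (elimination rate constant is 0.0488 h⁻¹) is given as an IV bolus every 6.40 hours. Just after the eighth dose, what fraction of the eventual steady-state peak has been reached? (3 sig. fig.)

0.918

f_n = 1 − e^(−nkτ) = 1 − e^(−8 × 0.04880 × 6.40) = 1 − e^(−2.499) = 1 − 0.08220 ≈ 0.918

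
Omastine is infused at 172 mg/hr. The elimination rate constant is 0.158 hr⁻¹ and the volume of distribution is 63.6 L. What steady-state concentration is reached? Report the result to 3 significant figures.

17.1 µg/mL

CL = k · V = 0.158 × 63.6 = 10.05 L/hr
Css = rate / CL = 172 / 10.05 ≈ 17.1 µg/mL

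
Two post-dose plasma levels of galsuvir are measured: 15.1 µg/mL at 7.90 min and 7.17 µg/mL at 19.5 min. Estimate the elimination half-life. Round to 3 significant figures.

k = ln(C₁/C₂) / (t₂ − t₁) = ln(15.1/7.17) / (19.5 − 7.90)
  = 0.7448 / 11.60 = 0.06421 min⁻¹
t½ = ln 2 / k = ln 2 / 0.06421 ≈ 10.8 minutes

10.8 minutes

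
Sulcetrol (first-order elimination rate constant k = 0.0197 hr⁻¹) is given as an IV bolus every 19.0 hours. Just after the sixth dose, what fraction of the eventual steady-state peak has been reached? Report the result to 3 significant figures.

f_n = 1 − e^(−nkτ) = 1 − e^(−6 × 0.01970 × 19.0) = 1 − e^(−2.246) = 1 − 0.1058 ≈ 0.894

0.894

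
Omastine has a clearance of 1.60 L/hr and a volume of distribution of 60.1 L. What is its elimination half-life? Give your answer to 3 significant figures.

k = CL / V = 1.60 / 60.1 = 0.02662 hr⁻¹
t½ = ln 2 / k = ln 2 / 0.02662 ≈ 26.0 hours

26.0 hours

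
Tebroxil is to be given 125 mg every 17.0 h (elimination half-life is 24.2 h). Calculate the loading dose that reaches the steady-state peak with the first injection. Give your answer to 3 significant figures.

k = ln 2 / 24.2 = 0.02864 h⁻¹
Accumulation ratio R = 1 / (1 − e^(−kτ)) = 1 / (1 − e^(−0.02864×17.0)) = 1 / (1 − 0.6145) = 2.594
Loading dose = maintenance dose × R = 125 × 2.594 ≈ 324 mg

324 mg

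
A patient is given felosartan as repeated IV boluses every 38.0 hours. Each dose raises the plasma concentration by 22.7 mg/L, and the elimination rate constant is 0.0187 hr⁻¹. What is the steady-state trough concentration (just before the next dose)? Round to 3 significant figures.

21.9 mg/L

Fraction remaining after one interval: e^(−kτ) = e^(−0.01870 × 38.0) = 0.4913
R = 1 / (1 − 0.4913) = 1.966
Css,max = 22.7 × 1.966 = 44.63 mg/L
Css,min = Css,max × e^(−kτ) = 44.63 × 0.4913 ≈ 21.9 mg/L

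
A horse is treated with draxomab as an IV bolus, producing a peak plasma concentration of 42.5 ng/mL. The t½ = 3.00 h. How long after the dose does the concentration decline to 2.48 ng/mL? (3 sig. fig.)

k = ln 2 / 3.00 = 0.2310 h⁻¹
C(t) = C₀ e^(−kt)  ⇒  t = ln(C₀/C) / k
t = ln(42.5/2.48) / 0.2310 = 2.841 / 0.2310 ≈ 12.3 hours

12.3 hours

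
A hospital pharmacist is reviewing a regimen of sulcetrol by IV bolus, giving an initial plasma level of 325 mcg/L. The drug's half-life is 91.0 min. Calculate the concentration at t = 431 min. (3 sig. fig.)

12.2 mcg/L

k = ln 2 / 91.0 = 0.007617 min⁻¹
431 min is 4.736 half-lives, so C = 325 × (1/2)^4.736 = 325 × 0.03752 ≈ 12.2 mcg/L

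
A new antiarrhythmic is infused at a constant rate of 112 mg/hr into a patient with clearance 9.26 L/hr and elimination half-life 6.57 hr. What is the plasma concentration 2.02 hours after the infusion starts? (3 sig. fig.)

Css = rate / CL = 112 / 9.26 = 12.10 µg/mL
k = ln 2 / 6.57 = 0.1055 hr⁻¹
C(t) = Css (1 − e^(−kt)) = 12.10 × (1 − e^(−0.2131)) = 12.10 × 0.1919 ≈ 2.32 µg/mL

2.32 µg/mL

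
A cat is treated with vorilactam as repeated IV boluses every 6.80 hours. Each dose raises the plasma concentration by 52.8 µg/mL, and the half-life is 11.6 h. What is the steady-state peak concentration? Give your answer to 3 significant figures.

k = ln 2 / 11.6 = 0.05975 h⁻¹
Fraction remaining after one interval: e^(−kτ) = e^(−0.05975 × 6.80) = 0.6661
R = 1 / (1 − 0.6661) = 2.995
Css,max = 52.8 × 2.995 ≈ 158 µg/mL

158 µg/mL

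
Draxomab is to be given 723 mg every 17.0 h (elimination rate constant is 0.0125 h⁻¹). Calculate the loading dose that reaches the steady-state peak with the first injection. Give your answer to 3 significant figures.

3780 mg

Accumulation ratio R = 1 / (1 − e^(−kτ)) = 1 / (1 − e^(−0.01250×17.0)) = 1 / (1 − 0.8086) = 5.224
Loading dose = maintenance dose × R = 723 × 5.224 ≈ 3780 mg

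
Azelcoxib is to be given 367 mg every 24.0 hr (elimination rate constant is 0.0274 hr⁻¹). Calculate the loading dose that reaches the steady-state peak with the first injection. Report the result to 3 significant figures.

Accumulation ratio R = 1 / (1 − e^(−kτ)) = 1 / (1 − e^(−0.02740×24.0)) = 1 / (1 − 0.5181) = 2.075
Loading dose = maintenance dose × R = 367 × 2.075 ≈ 762 mg

762 mg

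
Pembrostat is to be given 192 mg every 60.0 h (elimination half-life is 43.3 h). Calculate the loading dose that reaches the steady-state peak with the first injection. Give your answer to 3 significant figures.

311 mg

k = ln 2 / 43.3 = 0.01601 h⁻¹
Accumulation ratio R = 1 / (1 − e^(−kτ)) = 1 / (1 − e^(−0.01601×60.0)) = 1 / (1 − 0.3827) = 1.620
Loading dose = maintenance dose × R = 192 × 1.620 ≈ 311 mg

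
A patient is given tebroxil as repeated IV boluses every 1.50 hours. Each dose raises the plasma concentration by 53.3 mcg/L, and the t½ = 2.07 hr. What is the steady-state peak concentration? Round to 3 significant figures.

k = ln 2 / 2.07 = 0.3349 hr⁻¹
Fraction remaining after one interval: e^(−kτ) = e^(−0.3349 × 1.50) = 0.6051
R = 1 / (1 − 0.6051) = 2.533
Css,max = 53.3 × 2.533 ≈ 135 mcg/L

135 mcg/L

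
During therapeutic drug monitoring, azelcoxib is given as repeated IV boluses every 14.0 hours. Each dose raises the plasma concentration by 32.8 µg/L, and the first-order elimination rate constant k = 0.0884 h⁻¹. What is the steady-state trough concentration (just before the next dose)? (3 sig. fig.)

Fraction remaining after one interval: e^(−kτ) = e^(−0.08840 × 14.0) = 0.2901
R = 1 / (1 − 0.2901) = 1.409
Css,max = 32.8 × 1.409 = 46.20 µg/L
Css,min = Css,max × e^(−kτ) = 46.20 × 0.2901 ≈ 13.4 µg/L

13.4 µg/L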